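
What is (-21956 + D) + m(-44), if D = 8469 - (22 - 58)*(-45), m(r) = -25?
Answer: -15132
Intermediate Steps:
D = 6849 (D = 8469 - (-36)*(-45) = 8469 - 1*1620 = 8469 - 1620 = 6849)
(-21956 + D) + m(-44) = (-21956 + 6849) - 25 = -15107 - 25 = -15132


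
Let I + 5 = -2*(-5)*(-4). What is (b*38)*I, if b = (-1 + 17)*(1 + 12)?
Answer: -355680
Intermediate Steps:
I = -45 (I = -5 - 2*(-5)*(-4) = -5 + 10*(-4) = -5 - 40 = -45)
b = 208 (b = 16*13 = 208)
(b*38)*I = (208*38)*(-45) = 7904*(-45) = -355680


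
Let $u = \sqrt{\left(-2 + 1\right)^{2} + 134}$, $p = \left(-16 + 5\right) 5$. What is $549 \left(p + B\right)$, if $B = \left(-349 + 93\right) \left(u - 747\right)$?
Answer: $104956173 - 421632 \sqrt{15} \approx 1.0332 \cdot 10^{8}$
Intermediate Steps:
$p = -55$ ($p = \left(-11\right) 5 = -55$)
$u = 3 \sqrt{15}$ ($u = \sqrt{\left(-1\right)^{2} + 134} = \sqrt{1 + 134} = \sqrt{135} = 3 \sqrt{15} \approx 11.619$)
$B = 191232 - 768 \sqrt{15}$ ($B = \left(-349 + 93\right) \left(3 \sqrt{15} - 747\right) = - 256 \left(-747 + 3 \sqrt{15}\right) = 191232 - 768 \sqrt{15} \approx 1.8826 \cdot 10^{5}$)
$549 \left(p + B\right) = 549 \left(-55 + \left(191232 - 768 \sqrt{15}\right)\right) = 549 \left(191177 - 768 \sqrt{15}\right) = 104956173 - 421632 \sqrt{15}$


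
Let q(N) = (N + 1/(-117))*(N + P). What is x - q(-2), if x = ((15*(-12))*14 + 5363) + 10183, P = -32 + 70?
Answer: 170278/13 ≈ 13098.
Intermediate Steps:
P = 38
q(N) = (38 + N)*(-1/117 + N) (q(N) = (N + 1/(-117))*(N + 38) = (N - 1/117)*(38 + N) = (-1/117 + N)*(38 + N) = (38 + N)*(-1/117 + N))
x = 13026 (x = (-180*14 + 5363) + 10183 = (-2520 + 5363) + 10183 = 2843 + 10183 = 13026)
x - q(-2) = 13026 - (-38/117 + (-2)**2 + (4445/117)*(-2)) = 13026 - (-38/117 + 4 - 8890/117) = 13026 - 1*(-940/13) = 13026 + 940/13 = 170278/13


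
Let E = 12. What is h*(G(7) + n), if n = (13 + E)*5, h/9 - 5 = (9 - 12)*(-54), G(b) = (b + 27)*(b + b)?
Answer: 903303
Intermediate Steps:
G(b) = 2*b*(27 + b) (G(b) = (27 + b)*(2*b) = 2*b*(27 + b))
h = 1503 (h = 45 + 9*((9 - 12)*(-54)) = 45 + 9*(-3*(-54)) = 45 + 9*162 = 45 + 1458 = 1503)
n = 125 (n = (13 + 12)*5 = 25*5 = 125)
h*(G(7) + n) = 1503*(2*7*(27 + 7) + 125) = 1503*(2*7*34 + 125) = 1503*(476 + 125) = 1503*601 = 903303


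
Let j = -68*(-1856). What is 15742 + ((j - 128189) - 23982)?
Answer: -10221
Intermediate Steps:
j = 126208
15742 + ((j - 128189) - 23982) = 15742 + ((126208 - 128189) - 23982) = 15742 + (-1981 - 23982) = 15742 - 25963 = -10221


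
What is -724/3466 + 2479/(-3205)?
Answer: -5456317/5554265 ≈ -0.98237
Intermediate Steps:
-724/3466 + 2479/(-3205) = -724*1/3466 + 2479*(-1/3205) = -362/1733 - 2479/3205 = -5456317/5554265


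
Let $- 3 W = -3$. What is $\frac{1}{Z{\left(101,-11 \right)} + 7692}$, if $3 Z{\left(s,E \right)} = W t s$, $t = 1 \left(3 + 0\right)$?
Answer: $\frac{1}{7793} \approx 0.00012832$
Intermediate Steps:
$W = 1$ ($W = \left(- \frac{1}{3}\right) \left(-3\right) = 1$)
$t = 3$ ($t = 1 \cdot 3 = 3$)
$Z{\left(s,E \right)} = s$ ($Z{\left(s,E \right)} = \frac{1 \cdot 3 s}{3} = \frac{3 s}{3} = s$)
$\frac{1}{Z{\left(101,-11 \right)} + 7692} = \frac{1}{101 + 7692} = \frac{1}{7793}$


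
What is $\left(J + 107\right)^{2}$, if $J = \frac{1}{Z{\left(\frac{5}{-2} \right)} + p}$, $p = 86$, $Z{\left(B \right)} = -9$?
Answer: $\frac{67897600}{5929} \approx 11452.0$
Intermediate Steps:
$J = \frac{1}{77}$ ($J = \frac{1}{-9 + 86} = \frac{1}{77} \approx 0.012987$)
$\left(J + 107\right)^{2} = \left(\frac{1}{77} + 107\right)^{2} = \left(\frac{8240}{77}\right)^{2} = \frac{67897600}{5929}$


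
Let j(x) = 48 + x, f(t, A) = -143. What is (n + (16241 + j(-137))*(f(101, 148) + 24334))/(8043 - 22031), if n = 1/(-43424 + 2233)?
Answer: -16094684321111/576179708 ≈ -27933.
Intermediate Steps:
n = -1/41191 (n = 1/(-41191) = -1/41191 ≈ -2.4277e-5)
(n + (16241 + j(-137))*(f(101, 148) + 24334))/(8043 - 22031) = (-1/41191 + (16241 + (48 - 137))*(-143 + 24334))/(8043 - 22031) = (-1/41191 + (16241 - 89)*24191)/(-13988) = (-1/41191 + 16152*24191)*(-1/13988) = (-1/41191 + 390733032)*(-1/13988) = (16094684321111/41191)*(-1/13988) = -16094684321111/576179708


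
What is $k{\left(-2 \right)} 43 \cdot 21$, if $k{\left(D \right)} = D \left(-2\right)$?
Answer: $3612$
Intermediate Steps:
$k{\left(D \right)} = - 2 D$
$k{\left(-2 \right)} 43 \cdot 21 = \left(-2\right) \left(-2\right) 43 \cdot 21 = 4 \cdot 43 \cdot 21 = 172 \cdot 21 = 3612$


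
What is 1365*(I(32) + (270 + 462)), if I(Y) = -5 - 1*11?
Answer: 977340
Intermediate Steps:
I(Y) = -16 (I(Y) = -5 - 11 = -16)
1365*(I(32) + (270 + 462)) = 1365*(-16 + (270 + 462)) = 1365*(-16 + 732) = 1365*716 = 977340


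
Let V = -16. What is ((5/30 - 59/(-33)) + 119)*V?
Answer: -21288/11 ≈ -1935.3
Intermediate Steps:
((5/30 - 59/(-33)) + 119)*V = ((5/30 - 59/(-33)) + 119)*(-16) = ((5*(1/30) - 59*(-1/33)) + 119)*(-16) = ((⅙ + 59/33) + 119)*(-16) = (43/22 + 119)*(-16) = (2661/22)*(-16) = -21288/11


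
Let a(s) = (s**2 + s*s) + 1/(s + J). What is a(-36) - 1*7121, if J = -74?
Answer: -498191/110 ≈ -4529.0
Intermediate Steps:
a(s) = 1/(-74 + s) + 2*s**2 (a(s) = (s**2 + s*s) + 1/(s - 74) = (s**2 + s**2) + 1/(-74 + s) = 2*s**2 + 1/(-74 + s) = 1/(-74 + s) + 2*s**2)
a(-36) - 1*7121 = (1 - 148*(-36)**2 + 2*(-36)**3)/(-74 - 36) - 1*7121 = (1 - 148*1296 + 2*(-46656))/(-110) - 7121 = -(1 - 191808 - 93312)/110 - 7121 = -1/110*(-285119) - 7121 = 285119/110 - 7121 = -498191/110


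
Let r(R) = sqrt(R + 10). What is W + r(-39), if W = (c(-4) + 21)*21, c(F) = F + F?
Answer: 273 + I*sqrt(29) ≈ 273.0 + 5.3852*I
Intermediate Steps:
c(F) = 2*F
W = 273 (W = (2*(-4) + 21)*21 = (-8 + 21)*21 = 13*21 = 273)
r(R) = sqrt(10 + R)
W + r(-39) = 273 + sqrt(10 - 39) = 273 + sqrt(-29) = 273 + I*sqrt(29)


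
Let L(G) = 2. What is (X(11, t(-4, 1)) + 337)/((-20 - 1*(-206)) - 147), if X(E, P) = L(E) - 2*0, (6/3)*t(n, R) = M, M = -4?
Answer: 113/13 ≈ 8.6923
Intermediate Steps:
t(n, R) = -2 (t(n, R) = (½)*(-4) = -2)
X(E, P) = 2 (X(E, P) = 2 - 2*0 = 2 + 0 = 2)
(X(11, t(-4, 1)) + 337)/((-20 - 1*(-206)) - 147) = (2 + 337)/((-20 - 1*(-206)) - 147) = 339/((-20 + 206) - 147) = 339/(186 - 147) = 339/39 = 339*(1/39) = 113/13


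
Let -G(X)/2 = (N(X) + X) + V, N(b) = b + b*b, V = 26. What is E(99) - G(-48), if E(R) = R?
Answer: 4567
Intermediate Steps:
N(b) = b + b²
G(X) = -52 - 2*X - 2*X*(1 + X) (G(X) = -2*((X*(1 + X) + X) + 26) = -2*((X + X*(1 + X)) + 26) = -2*(26 + X + X*(1 + X)) = -52 - 2*X - 2*X*(1 + X))
E(99) - G(-48) = 99 - (-52 - 2*(-48) - 2*(-48)*(1 - 48)) = 99 - (-52 + 96 - 2*(-48)*(-47)) = 99 - (-52 + 96 - 4512) = 99 - 1*(-4468) = 99 + 4468 = 4567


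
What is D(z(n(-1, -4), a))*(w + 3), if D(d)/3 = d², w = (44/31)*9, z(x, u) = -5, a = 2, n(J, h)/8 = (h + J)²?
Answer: 36675/31 ≈ 1183.1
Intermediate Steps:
n(J, h) = 8*(J + h)² (n(J, h) = 8*(h + J)² = 8*(J + h)²)
w = 396/31 (w = (44*(1/31))*9 = (44/31)*9 = 396/31 ≈ 12.774)
D(d) = 3*d²
D(z(n(-1, -4), a))*(w + 3) = (3*(-5)²)*(396/31 + 3) = (3*25)*(489/31) = 75*(489/31) = 36675/31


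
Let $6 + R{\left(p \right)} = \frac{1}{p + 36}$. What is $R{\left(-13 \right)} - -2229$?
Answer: $\frac{51130}{23} \approx 2223.0$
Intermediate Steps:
$R{\left(p \right)} = -6 + \frac{1}{36 + p}$ ($R{\left(p \right)} = -6 + \frac{1}{p + 36} = -6 + \frac{1}{36 + p}$)
$R{\left(-13 \right)} - -2229 = \frac{-215 - -78}{36 - 13} - -2229 = \frac{-215 + 78}{23} + 2229 = \frac{1}{23} \left(-137\right) + 2229 = - \frac{137}{23} + 2229 = \frac{51130}{23}$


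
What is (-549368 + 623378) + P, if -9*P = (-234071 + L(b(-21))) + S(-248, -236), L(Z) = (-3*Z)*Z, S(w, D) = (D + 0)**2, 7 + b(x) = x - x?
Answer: 844612/9 ≈ 93846.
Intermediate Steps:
b(x) = -7 (b(x) = -7 + (x - x) = -7 + 0 = -7)
S(w, D) = D**2
L(Z) = -3*Z**2
P = 178522/9 (P = -((-234071 - 3*(-7)**2) + (-236)**2)/9 = -((-234071 - 3*49) + 55696)/9 = -((-234071 - 147) + 55696)/9 = -(-234218 + 55696)/9 = -1/9*(-178522) = 178522/9 ≈ 19836.)
(-549368 + 623378) + P = (-549368 + 623378) + 178522/9 = 74010 + 178522/9 = 844612/9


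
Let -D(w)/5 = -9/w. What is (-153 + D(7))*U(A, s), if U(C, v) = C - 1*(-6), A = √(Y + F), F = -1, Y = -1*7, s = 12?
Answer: -6156/7 - 2052*I*√2/7 ≈ -879.43 - 414.57*I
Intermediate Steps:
Y = -7
D(w) = 45/w (D(w) = -(-45)/w = 45/w)
A = 2*I*√2 (A = √(-7 - 1) = √(-8) = 2*I*√2 ≈ 2.8284*I)
U(C, v) = 6 + C (U(C, v) = C + 6 = 6 + C)
(-153 + D(7))*U(A, s) = (-153 + 45/7)*(6 + 2*I*√2) = -1026*(6 + 2*I*√2)/7 = -6156/7 - 2052*I*√2/7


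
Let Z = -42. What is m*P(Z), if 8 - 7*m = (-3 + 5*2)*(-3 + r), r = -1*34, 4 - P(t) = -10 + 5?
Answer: 2403/7 ≈ 343.29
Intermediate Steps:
P(t) = 9 (P(t) = 4 - (-10 + 5) = 4 - 1*(-5) = 4 + 5 = 9)
r = -34
m = 267/7 (m = 8/7 - (-3 + 5*2)*(-3 - 34)/7 = 8/7 - (-3 + 10)*(-37)/7 = 8/7 - (-37) = 8/7 - ⅐*(-259) = 8/7 + 37 = 267/7 ≈ 38.143)
m*P(Z) = (267/7)*9 = 2403/7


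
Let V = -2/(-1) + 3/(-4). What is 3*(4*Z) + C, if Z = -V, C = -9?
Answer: -24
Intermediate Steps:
V = 5/4 (V = -2*(-1) + 3*(-1/4) = 2 - 3/4 = 5/4 ≈ 1.2500)
Z = -5/4 (Z = -1*5/4 = -5/4 ≈ -1.2500)
3*(4*Z) + C = 3*(4*(-5/4)) - 9 = 3*(-5) - 9 = -15 - 9 = -24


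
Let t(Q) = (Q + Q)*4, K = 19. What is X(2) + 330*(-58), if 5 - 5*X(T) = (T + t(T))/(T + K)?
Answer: -669871/35 ≈ -19139.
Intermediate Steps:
t(Q) = 8*Q (t(Q) = (2*Q)*4 = 8*Q)
X(T) = 1 - 9*T/(5*(19 + T)) (X(T) = 1 - (T + 8*T)/(5*(T + 19)) = 1 - 9*T/(5*(19 + T)))
X(2) + 330*(-58) = (95 - 4*2)/(5*(19 + 2)) + 330*(-58) = (⅕)*(95 - 8)/21 - 19140 = (⅕)*(1/21)*87 - 19140 = 29/35 - 19140 = -669871/35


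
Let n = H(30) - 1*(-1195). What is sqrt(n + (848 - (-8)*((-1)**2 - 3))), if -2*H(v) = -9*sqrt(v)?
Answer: sqrt(8108 + 18*sqrt(30))/2 ≈ 45.295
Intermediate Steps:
H(v) = 9*sqrt(v)/2 (H(v) = -(-9)*sqrt(v)/2 = 9*sqrt(v)/2)
n = 1195 + 9*sqrt(30)/2 (n = 9*sqrt(30)/2 - 1*(-1195) = 9*sqrt(30)/2 + 1195 = 1195 + 9*sqrt(30)/2 ≈ 1219.6)
sqrt(n + (848 - (-8)*((-1)**2 - 3))) = sqrt((1195 + 9*sqrt(30)/2) + (848 - (-8)*((-1)**2 - 3))) = sqrt((1195 + 9*sqrt(30)/2) + (848 - (-8)*(1 - 3))) = sqrt((1195 + 9*sqrt(30)/2) + (848 - (-8)*(-2))) = sqrt((1195 + 9*sqrt(30)/2) + (848 - 1*16)) = sqrt((1195 + 9*sqrt(30)/2) + (848 - 16)) = sqrt((1195 + 9*sqrt(30)/2) + 832) = sqrt(2027 + 9*sqrt(30)/2)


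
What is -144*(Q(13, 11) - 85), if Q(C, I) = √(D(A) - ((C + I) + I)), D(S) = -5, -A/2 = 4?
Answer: 12240 - 288*I*√10 ≈ 12240.0 - 910.74*I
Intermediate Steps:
A = -8 (A = -2*4 = -8)
Q(C, I) = √(-5 - C - 2*I) (Q(C, I) = √(-5 - ((C + I) + I)) = √(-5 - (C + 2*I)) = √(-5 + (-C - 2*I)) = √(-5 - C - 2*I))
-144*(Q(13, 11) - 85) = -144*(√(-5 - 1*13 - 2*11) - 85) = -144*(√(-5 - 13 - 22) - 85) = -144*(√(-40) - 85) = -144*(2*I*√10 - 85) = -144*(-85 + 2*I*√10) = 12240 - 288*I*√10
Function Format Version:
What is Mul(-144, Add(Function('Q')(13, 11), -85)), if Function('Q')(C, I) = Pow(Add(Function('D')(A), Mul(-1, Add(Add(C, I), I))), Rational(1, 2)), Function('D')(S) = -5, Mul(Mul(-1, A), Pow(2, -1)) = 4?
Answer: Add(12240, Mul(-288, I, Pow(10, Rational(1, 2)))) ≈ Add(12240., Mul(-910.74, I))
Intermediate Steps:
A = -8 (A = Mul(-2, 4) = -8)
Function('Q')(C, I) = Pow(Add(-5, Mul(-1, C), Mul(-2, I)), Rational(1, 2)) (Function('Q')(C, I) = Pow(Add(-5, Mul(-1, Add(Add(C, I), I))), Rational(1, 2)) = Pow(Add(-5, Mul(-1, Add(C, Mul(2, I)))), Rational(1, 2)) = Pow(Add(-5, Add(Mul(-1, C), Mul(-2, I))), Rational(1, 2)) = Pow(Add(-5, Mul(-1, C), Mul(-2, I)), Rational(1, 2)))
Mul(-144, Add(Function('Q')(13, 11), -85)) = Mul(-144, Add(Pow(Add(-5, Mul(-1, 13), Mul(-2, 11)), Rational(1, 2)), -85)) = Mul(-144, Add(Pow(Add(-5, -13, -22), Rational(1, 2)), -85)) = Mul(-144, Add(Pow(-40, Rational(1, 2)), -85)) = Mul(-144, Add(Mul(2, I, Pow(10, Rational(1, 2))), -85)) = Mul(-144, Add(-85, Mul(2, I, Pow(10, Rational(1, 2))))) = Add(12240, Mul(-288, I, Pow(10, Rational(1, 2))))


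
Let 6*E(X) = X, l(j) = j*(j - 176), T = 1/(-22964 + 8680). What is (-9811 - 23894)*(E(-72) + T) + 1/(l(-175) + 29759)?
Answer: 131700250508191/325618064 ≈ 4.0446e+5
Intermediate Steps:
T = -1/14284 (T = 1/(-14284) = -1/14284 ≈ -7.0008e-5)
l(j) = j*(-176 + j)
E(X) = X/6
(-9811 - 23894)*(E(-72) + T) + 1/(l(-175) + 29759) = (-9811 - 23894)*((⅙)*(-72) - 1/14284) + 1/(-175*(-176 - 175) + 29759) = -33705*(-12 - 1/14284) + 1/(-175*(-351) + 29759) = -33705*(-171409/14284) + 1/(61425 + 29759) = 5777340345/14284 + 1/91184 = 131700250508191/325618064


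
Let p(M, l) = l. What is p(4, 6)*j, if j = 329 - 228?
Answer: 606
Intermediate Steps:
j = 101
p(4, 6)*j = 6*101 = 606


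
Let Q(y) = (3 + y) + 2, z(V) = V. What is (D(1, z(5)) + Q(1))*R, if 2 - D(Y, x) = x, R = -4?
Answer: -12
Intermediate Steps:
D(Y, x) = 2 - x
Q(y) = 5 + y
(D(1, z(5)) + Q(1))*R = ((2 - 1*5) + (5 + 1))*(-4) = ((2 - 5) + 6)*(-4) = (-3 + 6)*(-4) = 3*(-4) = -12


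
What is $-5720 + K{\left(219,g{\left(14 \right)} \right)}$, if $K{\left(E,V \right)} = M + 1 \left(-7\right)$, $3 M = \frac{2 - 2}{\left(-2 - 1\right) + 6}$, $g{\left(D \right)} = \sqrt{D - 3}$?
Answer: $-5727$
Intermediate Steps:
$g{\left(D \right)} = \sqrt{-3 + D}$
$M = 0$ ($M = \frac{\left(2 - 2\right) \frac{1}{\left(-2 - 1\right) + 6}}{3} = \frac{0 \frac{1}{-3 + 6}}{3} = \frac{0 \cdot \frac{1}{3}}{3} = \frac{1}{3} \cdot 0 = 0$)
$K{\left(E,V \right)} = -7$ ($K{\left(E,V \right)} = 0 + 1 \left(-7\right) = 0 - 7 = -7$)
$-5720 + K{\left(219,g{\left(14 \right)} \right)} = -5720 - 7 = -5727$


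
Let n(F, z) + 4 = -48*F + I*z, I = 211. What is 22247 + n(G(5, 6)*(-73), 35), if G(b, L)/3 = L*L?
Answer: 408060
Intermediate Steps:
G(b, L) = 3*L**2 (G(b, L) = 3*(L*L) = 3*L**2)
n(F, z) = -4 - 48*F + 211*z (n(F, z) = -4 + (-48*F + 211*z) = -4 - 48*F + 211*z)
22247 + n(G(5, 6)*(-73), 35) = 22247 + (-4 - 48*3*6**2*(-73) + 211*35) = 22247 + (-4 - 48*3*36*(-73) + 7385) = 22247 + (-4 - 5184*(-73) + 7385) = 22247 + (-4 - 48*(-7884) + 7385) = 22247 + (-4 + 378432 + 7385) = 22247 + 385813 = 408060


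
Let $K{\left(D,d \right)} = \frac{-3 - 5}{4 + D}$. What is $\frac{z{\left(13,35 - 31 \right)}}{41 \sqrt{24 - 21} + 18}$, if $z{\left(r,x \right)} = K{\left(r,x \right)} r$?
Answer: $\frac{48}{2057} - \frac{328 \sqrt{3}}{6171} \approx -0.068727$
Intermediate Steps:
$K{\left(D,d \right)} = - \frac{8}{4 + D}$
$z{\left(r,x \right)} = - \frac{8 r}{4 + r}$ ($z{\left(r,x \right)} = - \frac{8}{4 + r} r = - \frac{8 r}{4 + r}$)
$\frac{z{\left(13,35 - 31 \right)}}{41 \sqrt{24 - 21} + 18} = \frac{\left(-8\right) 13 \frac{1}{4 + 13}}{41 \sqrt{24 - 21} + 18} = \frac{\left(-8\right) 13 \cdot \frac{1}{17}}{41 \sqrt{3} + 18} = \frac{\left(-8\right) 13 \cdot \frac{1}{17}}{18 + 41 \sqrt{3}} = - \frac{104}{17 \left(18 + 41 \sqrt{3}\right)}$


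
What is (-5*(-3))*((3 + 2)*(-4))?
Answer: -300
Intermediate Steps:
(-5*(-3))*((3 + 2)*(-4)) = 15*(5*(-4)) = 15*(-20) = -300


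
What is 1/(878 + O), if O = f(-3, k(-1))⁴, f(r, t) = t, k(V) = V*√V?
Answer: 1/879 ≈ 0.0011377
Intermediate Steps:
k(V) = V^(3/2)
O = 1 (O = ((-1)^(3/2))⁴ = (-I)⁴ = 1)
1/(878 + O) = 1/(878 + 1) = 1/879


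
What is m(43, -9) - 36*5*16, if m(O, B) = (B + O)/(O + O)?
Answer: -123823/43 ≈ -2879.6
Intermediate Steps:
m(O, B) = (B + O)/(2*O) (m(O, B) = (B + O)/((2*O)) = (B + O)*(1/(2*O)) = (B + O)/(2*O))
m(43, -9) - 36*5*16 = (½)*(-9 + 43)/43 - 36*5*16 = (½)*(1/43)*34 - 180*16 = 17/43 - 1*2880 = 17/43 - 2880 = -123823/43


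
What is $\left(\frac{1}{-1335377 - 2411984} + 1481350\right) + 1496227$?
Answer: $\frac{11158055924296}{3747361} \approx 2.9776 \cdot 10^{6}$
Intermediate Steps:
$\left(\frac{1}{-1335377 - 2411984} + 1481350\right) + 1496227 = \left(\frac{1}{-3747361} + 1481350\right) + 1496227 = \left(- \frac{1}{3747361} + 1481350\right) + 1496227 = \frac{5551153217349}{3747361} + 1496227 = \frac{11158055924296}{3747361}$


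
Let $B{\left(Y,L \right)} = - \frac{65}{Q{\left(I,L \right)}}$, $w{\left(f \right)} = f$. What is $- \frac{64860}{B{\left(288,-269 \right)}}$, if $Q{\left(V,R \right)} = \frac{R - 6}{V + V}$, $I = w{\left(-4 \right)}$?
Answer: $\frac{891825}{26} \approx 34301.0$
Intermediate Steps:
$I = -4$
$Q{\left(V,R \right)} = \frac{-6 + R}{2 V}$
$B{\left(Y,L \right)} = - \frac{65}{\frac{3}{4} - \frac{L}{8}}$ ($B{\left(Y,L \right)} = - \frac{65}{\frac{1}{2} \frac{1}{-4} \left(-6 + L\right)} = - \frac{65}{\frac{1}{2} \left(- \frac{1}{4}\right) \left(-6 + L\right)} = - \frac{65}{\frac{3}{4} - \frac{L}{8}}$)
$- \frac{64860}{B{\left(288,-269 \right)}} = - \frac{64860}{520 \frac{1}{-6 - 269}} = - \frac{64860}{520 \frac{1}{-275}} = - \frac{64860}{520 \left(- \frac{1}{275}\right)} = - \frac{64860}{- \frac{104}{55}} = \left(-64860\right) \left(- \frac{55}{104}\right) = \frac{891825}{26}$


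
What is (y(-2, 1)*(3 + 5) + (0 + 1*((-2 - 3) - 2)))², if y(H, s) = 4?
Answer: 625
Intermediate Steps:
(y(-2, 1)*(3 + 5) + (0 + 1*((-2 - 3) - 2)))² = (4*(3 + 5) + (0 + 1*((-2 - 3) - 2)))² = (4*8 + (0 + 1*(-5 - 2)))² = (32 + (0 + 1*(-7)))² = (32 + (0 - 7))² = (32 - 7)² = 25² = 625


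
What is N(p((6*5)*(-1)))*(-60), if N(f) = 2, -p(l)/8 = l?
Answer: -120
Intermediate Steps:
p(l) = -8*l
N(p((6*5)*(-1)))*(-60) = 2*(-60) = -120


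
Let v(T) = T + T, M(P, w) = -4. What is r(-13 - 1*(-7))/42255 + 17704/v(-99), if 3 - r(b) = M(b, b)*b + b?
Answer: -2770687/30987 ≈ -89.415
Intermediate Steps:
r(b) = 3 + 3*b (r(b) = 3 - (-4*b + b) = 3 - (-3)*b = 3 + 3*b)
v(T) = 2*T
r(-13 - 1*(-7))/42255 + 17704/v(-99) = (3 + 3*(-13 - 1*(-7)))/42255 + 17704/((2*(-99))) = (3 + 3*(-13 + 7))*(1/42255) + 17704/(-198) = (3 + 3*(-6))*(1/42255) + 17704*(-1/198) = (3 - 18)*(1/42255) - 8852/99 = -15*1/42255 - 8852/99 = -1/2817 - 8852/99 = -2770687/30987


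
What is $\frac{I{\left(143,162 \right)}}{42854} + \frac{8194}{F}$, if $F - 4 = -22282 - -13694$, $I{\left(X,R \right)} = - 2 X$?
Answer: $- \frac{88400175}{91964684} \approx -0.96124$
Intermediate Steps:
$F = -8584$ ($F = 4 - 8588 = -8584$)
$\frac{I{\left(143,162 \right)}}{42854} + \frac{8194}{F} = \frac{\left(-2\right) 143}{42854} + \frac{8194}{-8584} = \left(-286\right) \frac{1}{42854} + 8194 \left(- \frac{1}{8584}\right) = - \frac{143}{21427} - \frac{4097}{4292} = - \frac{88400175}{91964684}$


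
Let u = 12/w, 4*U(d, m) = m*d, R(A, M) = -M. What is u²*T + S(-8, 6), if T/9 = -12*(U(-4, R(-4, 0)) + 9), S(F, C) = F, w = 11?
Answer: -140936/121 ≈ -1164.8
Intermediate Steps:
U(d, m) = d*m/4 (U(d, m) = (m*d)/4 = (d*m)/4 = d*m/4)
T = -972 (T = 9*(-12*((¼)*(-4)*(-1*0) + 9)) = 9*(-12*((¼)*(-4)*0 + 9)) = 9*(-12*(0 + 9)) = 9*(-12*9) = 9*(-108) = -972)
u = 12/11 ≈ 1.0909
u²*T + S(-8, 6) = (12/11)²*(-972) - 8 = (144/121)*(-972) - 8 = -139968/121 - 8 = -140936/121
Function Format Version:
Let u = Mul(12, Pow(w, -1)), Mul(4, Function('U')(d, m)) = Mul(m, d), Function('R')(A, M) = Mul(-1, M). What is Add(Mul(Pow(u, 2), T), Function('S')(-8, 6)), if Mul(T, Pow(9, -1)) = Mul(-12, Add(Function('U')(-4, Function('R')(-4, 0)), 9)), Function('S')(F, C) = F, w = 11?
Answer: Rational(-140936, 121) ≈ -1164.8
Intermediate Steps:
Function('U')(d, m) = Mul(Rational(1, 4), d, m) (Function('U')(d, m) = Mul(Rational(1, 4), Mul(m, d)) = Mul(Rational(1, 4), Mul(d, m)) = Mul(Rational(1, 4), d, m))
T = -972 (T = Mul(9, Mul(-12, Add(Mul(Rational(1, 4), -4, Mul(-1, 0)), 9))) = Mul(9, Mul(-12, Add(Mul(Rational(1, 4), -4, 0), 9))) = Mul(9, Mul(-12, Add(0, 9))) = Mul(9, Mul(-12, 9)) = Mul(9, -108) = -972)
u = Rational(12, 11) (u = Mul(12, Pow(11, -1)) = Mul(12, Rational(1, 11)) = Rational(12, 11) ≈ 1.0909)
Add(Mul(Pow(u, 2), T), Function('S')(-8, 6)) = Add(Mul(Pow(Rational(12, 11), 2), -972), -8) = Add(Mul(Rational(144, 121), -972), -8) = Add(Rational(-139968, 121), -8) = Rational(-140936, 121)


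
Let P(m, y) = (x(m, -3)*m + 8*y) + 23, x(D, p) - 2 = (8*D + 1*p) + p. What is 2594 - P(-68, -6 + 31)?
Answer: -34893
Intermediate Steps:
x(D, p) = 2 + 2*p + 8*D (x(D, p) = 2 + ((8*D + 1*p) + p) = 2 + ((8*D + p) + p) = 2 + ((p + 8*D) + p) = 2 + (2*p + 8*D) = 2 + 2*p + 8*D)
P(m, y) = 23 + 8*y + m*(-4 + 8*m) (P(m, y) = ((2 + 2*(-3) + 8*m)*m + 8*y) + 23 = ((2 - 6 + 8*m)*m + 8*y) + 23 = ((-4 + 8*m)*m + 8*y) + 23 = (m*(-4 + 8*m) + 8*y) + 23 = (8*y + m*(-4 + 8*m)) + 23 = 23 + 8*y + m*(-4 + 8*m))
2594 - P(-68, -6 + 31) = 2594 - (23 + 8*(-6 + 31) + 4*(-68)*(-1 + 2*(-68))) = 2594 - (23 + 8*25 + 4*(-68)*(-1 - 136)) = 2594 - (23 + 200 + 4*(-68)*(-137)) = 2594 - (23 + 200 + 37264) = 2594 - 1*37487 = 2594 - 37487 = -34893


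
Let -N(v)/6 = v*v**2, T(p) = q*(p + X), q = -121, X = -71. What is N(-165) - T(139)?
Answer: 26960978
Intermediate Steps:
T(p) = 8591 - 121*p (T(p) = -121*(p - 71) = -121*(-71 + p) = 8591 - 121*p)
N(v) = -6*v**3 (N(v) = -6*v*v**2 = -6*v**3)
N(-165) - T(139) = -6*(-165)**3 - (8591 - 121*139) = -6*(-4492125) - (8591 - 16819) = 26952750 - 1*(-8228) = 26952750 + 8228 = 26960978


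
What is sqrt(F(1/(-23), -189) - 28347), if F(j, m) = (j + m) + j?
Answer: I*sqrt(15095590)/23 ≈ 168.93*I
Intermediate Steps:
F(j, m) = m + 2*j
sqrt(F(1/(-23), -189) - 28347) = sqrt((-189 + 2/(-23)) - 28347) = sqrt((-189 + 2*(-1/23)) - 28347) = sqrt((-189 - 2/23) - 28347) = sqrt(-4349/23 - 28347) = sqrt(-656330/23) = I*sqrt(15095590)/23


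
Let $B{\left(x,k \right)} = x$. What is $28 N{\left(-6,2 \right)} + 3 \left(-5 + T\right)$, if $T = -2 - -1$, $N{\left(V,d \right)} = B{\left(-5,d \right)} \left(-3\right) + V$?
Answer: $234$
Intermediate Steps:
$N{\left(V,d \right)} = 15 + V$ ($N{\left(V,d \right)} = \left(-5\right) \left(-3\right) + V = 15 + V$)
$T = -1$ ($T = -2 + 1 = -1$)
$28 N{\left(-6,2 \right)} + 3 \left(-5 + T\right) = 28 \left(15 - 6\right) + 3 \left(-5 - 1\right) = 28 \cdot 9 + 3 \left(-6\right) = 252 - 18 = 234$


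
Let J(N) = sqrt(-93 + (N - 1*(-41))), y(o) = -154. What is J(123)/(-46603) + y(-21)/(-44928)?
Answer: 77/22464 - sqrt(71)/46603 ≈ 0.0032469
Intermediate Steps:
J(N) = sqrt(-52 + N) (J(N) = sqrt(-93 + (N + 41)) = sqrt(-93 + (41 + N)) = sqrt(-52 + N))
J(123)/(-46603) + y(-21)/(-44928) = sqrt(-52 + 123)/(-46603) - 154/(-44928) = sqrt(71)*(-1/46603) - 154*(-1/44928) = -sqrt(71)/46603 + 77/22464 = 77/22464 - sqrt(71)/46603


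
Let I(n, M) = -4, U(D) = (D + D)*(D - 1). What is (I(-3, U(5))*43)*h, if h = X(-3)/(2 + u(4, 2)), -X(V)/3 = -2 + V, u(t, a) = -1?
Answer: -2580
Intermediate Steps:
U(D) = 2*D*(-1 + D) (U(D) = (2*D)*(-1 + D) = 2*D*(-1 + D))
X(V) = 6 - 3*V (X(V) = -3*(-2 + V) = 6 - 3*V)
h = 15 (h = (6 - 3*(-3))/(2 - 1) = (6 + 9)/1 = 1*15 = 15)
(I(-3, U(5))*43)*h = -4*43*15 = -172*15 = -2580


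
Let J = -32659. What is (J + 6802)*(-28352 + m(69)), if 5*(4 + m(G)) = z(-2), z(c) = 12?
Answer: 3665695176/5 ≈ 7.3314e+8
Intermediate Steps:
m(G) = -8/5 (m(G) = -4 + (⅕)*12 = -4 + 12/5 = -8/5)
(J + 6802)*(-28352 + m(69)) = (-32659 + 6802)*(-28352 - 8/5) = -25857*(-141768/5) = 3665695176/5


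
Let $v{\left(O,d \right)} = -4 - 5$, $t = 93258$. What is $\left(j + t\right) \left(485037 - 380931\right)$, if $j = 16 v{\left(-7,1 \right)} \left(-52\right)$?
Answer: $10488263076$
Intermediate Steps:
$v{\left(O,d \right)} = -9$
$j = 7488$ ($j = 16 \left(-9\right) \left(-52\right) = \left(-144\right) \left(-52\right) = 7488$)
$\left(j + t\right) \left(485037 - 380931\right) = \left(7488 + 93258\right) \left(485037 - 380931\right) = 100746 \cdot 104106 = 10488263076$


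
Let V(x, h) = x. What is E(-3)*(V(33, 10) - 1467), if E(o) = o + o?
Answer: 8604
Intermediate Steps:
E(o) = 2*o
E(-3)*(V(33, 10) - 1467) = (2*(-3))*(33 - 1467) = -6*(-1434) = 8604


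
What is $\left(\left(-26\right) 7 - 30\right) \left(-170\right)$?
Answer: $36040$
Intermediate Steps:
$\left(\left(-26\right) 7 - 30\right) \left(-170\right) = \left(-182 - 30\right) \left(-170\right) = \left(-212\right) \left(-170\right) = 36040$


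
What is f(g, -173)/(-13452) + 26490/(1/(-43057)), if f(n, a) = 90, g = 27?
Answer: -2557180203075/2242 ≈ -1.1406e+9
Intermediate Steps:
f(g, -173)/(-13452) + 26490/(1/(-43057)) = 90/(-13452) + 26490/(1/(-43057)) = 90*(-1/13452) + 26490/(-1/43057) = -15/2242 + 26490*(-43057) = -15/2242 - 1140579930 = -2557180203075/2242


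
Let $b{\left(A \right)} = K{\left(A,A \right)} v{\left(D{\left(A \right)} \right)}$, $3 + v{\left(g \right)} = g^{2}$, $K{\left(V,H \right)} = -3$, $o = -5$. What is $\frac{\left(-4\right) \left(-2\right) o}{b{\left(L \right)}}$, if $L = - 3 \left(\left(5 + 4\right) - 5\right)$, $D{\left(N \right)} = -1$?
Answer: $- \frac{20}{3} \approx -6.6667$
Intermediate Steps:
$L = -12$ ($L = - 3 \left(9 - 5\right) = \left(-3\right) 4 = -12$)
$v{\left(g \right)} = -3 + g^{2}$
$b{\left(A \right)} = 6$ ($b{\left(A \right)} = - 3 \left(-3 + \left(-1\right)^{2}\right) = - 3 \left(-3 + 1\right) = \left(-3\right) \left(-2\right) = 6$)
$\frac{\left(-4\right) \left(-2\right) o}{b{\left(L \right)}} = \frac{\left(-4\right) \left(-2\right) \left(-5\right)}{6} = 8 \left(-5\right) \frac{1}{6} = \left(-40\right) \frac{1}{6} = - \frac{20}{3}$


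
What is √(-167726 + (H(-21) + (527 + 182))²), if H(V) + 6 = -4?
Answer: 5*√12835 ≈ 566.46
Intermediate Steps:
H(V) = -10 (H(V) = -6 - 4 = -10)
√(-167726 + (H(-21) + (527 + 182))²) = √(-167726 + (-10 + (527 + 182))²) = √(-167726 + (-10 + 709)²) = √(-167726 + 699²) = √(-167726 + 488601) = √320875 = 5*√12835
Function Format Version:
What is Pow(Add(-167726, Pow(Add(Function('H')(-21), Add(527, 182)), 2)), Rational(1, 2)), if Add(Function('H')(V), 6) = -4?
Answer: Mul(5, Pow(12835, Rational(1, 2))) ≈ 566.46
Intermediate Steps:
Function('H')(V) = -10 (Function('H')(V) = Add(-6, -4) = -10)
Pow(Add(-167726, Pow(Add(Function('H')(-21), Add(527, 182)), 2)), Rational(1, 2)) = Pow(Add(-167726, Pow(Add(-10, Add(527, 182)), 2)), Rational(1, 2)) = Pow(Add(-167726, Pow(Add(-10, 709), 2)), Rational(1, 2)) = Pow(Add(-167726, Pow(699, 2)), Rational(1, 2)) = Pow(Add(-167726, 488601), Rational(1, 2)) = Pow(320875, Rational(1, 2)) = Mul(5, Pow(12835, Rational(1, 2)))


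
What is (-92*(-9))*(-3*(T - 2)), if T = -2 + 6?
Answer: -4968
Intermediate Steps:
T = 4
(-92*(-9))*(-3*(T - 2)) = (-92*(-9))*(-3*(4 - 2)) = 828*(-3*2) = 828*(-6) = -4968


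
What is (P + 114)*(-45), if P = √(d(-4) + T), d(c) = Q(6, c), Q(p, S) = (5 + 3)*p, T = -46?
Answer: -5130 - 45*√2 ≈ -5193.6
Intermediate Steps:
Q(p, S) = 8*p
d(c) = 48 (d(c) = 8*6 = 48)
P = √2 (P = √(48 - 46) = √2 ≈ 1.4142)
(P + 114)*(-45) = (√2 + 114)*(-45) = (114 + √2)*(-45) = -5130 - 45*√2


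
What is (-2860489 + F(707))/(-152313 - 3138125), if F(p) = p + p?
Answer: 2859075/3290438 ≈ 0.86890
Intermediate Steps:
F(p) = 2*p
(-2860489 + F(707))/(-152313 - 3138125) = (-2860489 + 2*707)/(-152313 - 3138125) = (-2860489 + 1414)/(-3290438) = -2859075*(-1/3290438) = 2859075/3290438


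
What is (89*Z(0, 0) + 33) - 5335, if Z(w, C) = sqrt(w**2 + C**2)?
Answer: -5302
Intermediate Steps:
Z(w, C) = sqrt(C**2 + w**2)
(89*Z(0, 0) + 33) - 5335 = (89*sqrt(0**2 + 0**2) + 33) - 5335 = (89*sqrt(0 + 0) + 33) - 5335 = (89*sqrt(0) + 33) - 5335 = (89*0 + 33) - 5335 = (0 + 33) - 5335 = 33 - 5335 = -5302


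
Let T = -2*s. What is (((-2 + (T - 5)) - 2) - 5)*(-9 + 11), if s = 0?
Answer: -28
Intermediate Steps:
T = 0 (T = -2*0 = 0)
(((-2 + (T - 5)) - 2) - 5)*(-9 + 11) = (((-2 + (0 - 5)) - 2) - 5)*(-9 + 11) = (((-2 - 5) - 2) - 5)*2 = ((-7 - 2) - 5)*2 = (-9 - 5)*2 = -14*2 = -28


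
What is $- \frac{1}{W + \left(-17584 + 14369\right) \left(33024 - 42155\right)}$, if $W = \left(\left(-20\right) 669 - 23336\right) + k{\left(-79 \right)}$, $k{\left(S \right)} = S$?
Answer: $- \frac{1}{29319370} \approx -3.4107 \cdot 10^{-8}$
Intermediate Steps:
$W = -36795$ ($W = \left(\left(-20\right) 669 - 23336\right) - 79 = \left(-13380 - 23336\right) - 79 = -36716 - 79 = -36795$)
$- \frac{1}{W + \left(-17584 + 14369\right) \left(33024 - 42155\right)} = - \frac{1}{-36795 + \left(-17584 + 14369\right) \left(33024 - 42155\right)} = - \frac{1}{-36795 - -29356165} = - \frac{1}{-36795 + 29356165} = - \frac{1}{29319370}$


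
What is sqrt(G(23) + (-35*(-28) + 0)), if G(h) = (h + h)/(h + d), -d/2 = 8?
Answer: sqrt(48342)/7 ≈ 31.410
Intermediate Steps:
d = -16 (d = -2*8 = -16)
G(h) = 2*h/(-16 + h) (G(h) = (h + h)/(h - 16) = (2*h)/(-16 + h) = 2*h/(-16 + h))
sqrt(G(23) + (-35*(-28) + 0)) = sqrt(2*23/(-16 + 23) + (-35*(-28) + 0)) = sqrt(2*23/7 + (980 + 0)) = sqrt(2*23*(1/7) + 980) = sqrt(46/7 + 980) = sqrt(6906/7) = sqrt(48342)/7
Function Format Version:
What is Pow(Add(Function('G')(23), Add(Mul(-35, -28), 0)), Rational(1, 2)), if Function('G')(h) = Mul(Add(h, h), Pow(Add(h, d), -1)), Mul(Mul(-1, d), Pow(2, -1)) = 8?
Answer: Mul(Rational(1, 7), Pow(48342, Rational(1, 2))) ≈ 31.410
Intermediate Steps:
d = -16 (d = Mul(-2, 8) = -16)
Function('G')(h) = Mul(2, h, Pow(Add(-16, h), -1)) (Function('G')(h) = Mul(Add(h, h), Pow(Add(h, -16), -1)) = Mul(Mul(2, h), Pow(Add(-16, h), -1)) = Mul(2, h, Pow(Add(-16, h), -1)))
Pow(Add(Function('G')(23), Add(Mul(-35, -28), 0)), Rational(1, 2)) = Pow(Add(Mul(2, 23, Pow(Add(-16, 23), -1)), Add(Mul(-35, -28), 0)), Rational(1, 2)) = Pow(Add(Mul(2, 23, Pow(7, -1)), Add(980, 0)), Rational(1, 2)) = Pow(Add(Mul(2, 23, Rational(1, 7)), 980), Rational(1, 2)) = Pow(Add(Rational(46, 7), 980), Rational(1, 2)) = Pow(Rational(6906, 7), Rational(1, 2)) = Mul(Rational(1, 7), Pow(48342, Rational(1, 2)))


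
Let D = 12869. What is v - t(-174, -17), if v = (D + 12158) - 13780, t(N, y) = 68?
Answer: 11179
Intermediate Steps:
v = 11247 (v = (12869 + 12158) - 13780 = 25027 - 13780 = 11247)
v - t(-174, -17) = 11247 - 1*68 = 11247 - 68 = 11179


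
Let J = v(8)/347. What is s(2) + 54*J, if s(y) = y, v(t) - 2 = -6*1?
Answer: 478/347 ≈ 1.3775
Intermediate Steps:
v(t) = -4 (v(t) = 2 - 6*1 = 2 - 6 = -4)
J = -4/347 ≈ -0.011527
s(2) + 54*J = 2 + 54*(-4/347) = 2 - 216/347 = 478/347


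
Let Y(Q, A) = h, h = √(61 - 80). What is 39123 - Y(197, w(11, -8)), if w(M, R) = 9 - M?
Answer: 39123 - I*√19 ≈ 39123.0 - 4.3589*I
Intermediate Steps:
h = I*√19 (h = √(-19) = I*√19 ≈ 4.3589*I)
Y(Q, A) = I*√19
39123 - Y(197, w(11, -8)) = 39123 - I*√19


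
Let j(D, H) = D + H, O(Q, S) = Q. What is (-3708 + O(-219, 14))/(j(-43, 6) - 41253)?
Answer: 3927/41290 ≈ 0.095108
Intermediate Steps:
(-3708 + O(-219, 14))/(j(-43, 6) - 41253) = (-3708 - 219)/((-43 + 6) - 41253) = -3927/(-37 - 41253) = -3927/(-41290) = -3927*(-1/41290) = 3927/41290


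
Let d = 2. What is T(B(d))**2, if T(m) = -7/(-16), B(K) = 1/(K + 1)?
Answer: 49/256 ≈ 0.19141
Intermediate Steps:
B(K) = 1/(1 + K)
T(m) = 7/16 (T(m) = -7*(-1/16) = 7/16)
T(B(d))**2 = (7/16)**2 = 49/256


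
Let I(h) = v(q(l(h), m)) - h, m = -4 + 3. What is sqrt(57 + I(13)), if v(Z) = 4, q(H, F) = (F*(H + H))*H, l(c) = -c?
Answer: 4*sqrt(3) ≈ 6.9282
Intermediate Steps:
m = -1
q(H, F) = 2*F*H**2 (q(H, F) = (F*(2*H))*H = (2*F*H)*H = 2*F*H**2)
I(h) = 4 - h
sqrt(57 + I(13)) = sqrt(57 + (4 - 1*13)) = sqrt(57 + (4 - 13)) = sqrt(57 - 9) = sqrt(48) = 4*sqrt(3)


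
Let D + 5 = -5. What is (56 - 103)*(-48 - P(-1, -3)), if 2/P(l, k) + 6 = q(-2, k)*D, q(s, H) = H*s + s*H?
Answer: 142081/63 ≈ 2255.3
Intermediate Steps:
D = -10 (D = -5 - 5 = -10)
q(s, H) = 2*H*s (q(s, H) = H*s + H*s = 2*H*s)
P(l, k) = 2/(-6 + 40*k) (P(l, k) = 2/(-6 + (2*k*(-2))*(-10)) = 2/(-6 - 4*k*(-10)) = 2/(-6 + 40*k))
(56 - 103)*(-48 - P(-1, -3)) = (56 - 103)*(-48 - 1/(-3 + 20*(-3))) = -47*(-48 - 1/(-3 - 60)) = -47*(-48 - 1/(-63)) = -47*(-48 - 1*(-1/63)) = -47*(-48 + 1/63) = -47*(-3023/63) = 142081/63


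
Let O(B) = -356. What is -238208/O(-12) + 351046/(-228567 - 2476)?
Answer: 13727829642/20562827 ≈ 667.60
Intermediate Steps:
-238208/O(-12) + 351046/(-228567 - 2476) = -238208/(-356) + 351046/(-228567 - 2476) = -238208*(-1/356) + 351046/(-231043) = 59552/89 + 351046*(-1/231043) = 59552/89 - 351046/231043 = 13727829642/20562827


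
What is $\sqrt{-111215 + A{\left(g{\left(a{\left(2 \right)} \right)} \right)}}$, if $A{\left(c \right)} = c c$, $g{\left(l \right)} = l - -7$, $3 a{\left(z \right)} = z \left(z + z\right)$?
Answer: $\frac{i \sqrt{1000094}}{3} \approx 333.35 i$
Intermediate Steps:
$a{\left(z \right)} = \frac{2 z^{2}}{3}$ ($a{\left(z \right)} = \frac{z \left(z + z\right)}{3} = \frac{z 2 z}{3} = \frac{2 z^{2}}{3}$)
$g{\left(l \right)} = 7 + l$ ($g{\left(l \right)} = l + 7 = 7 + l$)
$A{\left(c \right)} = c^{2}$
$\sqrt{-111215 + A{\left(g{\left(a{\left(2 \right)} \right)} \right)}} = \sqrt{-111215 + \left(7 + \frac{2 \cdot 2^{2}}{3}\right)^{2}} = \sqrt{-111215 + \left(7 + \frac{2}{3} \cdot 4\right)^{2}} = \sqrt{-111215 + \left(7 + \frac{8}{3}\right)^{2}} = \sqrt{-111215 + \left(\frac{29}{3}\right)^{2}} = \sqrt{-111215 + \frac{841}{9}} = \sqrt{- \frac{1000094}{9}} = \frac{i \sqrt{1000094}}{3}$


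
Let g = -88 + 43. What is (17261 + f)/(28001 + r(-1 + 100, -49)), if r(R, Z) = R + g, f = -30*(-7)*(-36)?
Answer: 9701/28055 ≈ 0.34579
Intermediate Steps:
g = -45
f = -7560 (f = 210*(-36) = -7560)
r(R, Z) = -45 + R (r(R, Z) = R - 45 = -45 + R)
(17261 + f)/(28001 + r(-1 + 100, -49)) = (17261 - 7560)/(28001 + (-45 + (-1 + 100))) = 9701/(28001 + (-45 + 99)) = 9701/(28001 + 54) = 9701/28055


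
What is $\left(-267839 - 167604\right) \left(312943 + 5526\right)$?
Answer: $-138675096767$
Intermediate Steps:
$\left(-267839 - 167604\right) \left(312943 + 5526\right) = \left(-435443\right) 318469 = -138675096767$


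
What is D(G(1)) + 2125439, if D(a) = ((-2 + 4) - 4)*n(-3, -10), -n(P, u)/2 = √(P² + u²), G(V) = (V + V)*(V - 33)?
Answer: 2125439 + 4*√109 ≈ 2.1255e+6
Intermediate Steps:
G(V) = 2*V*(-33 + V) (G(V) = (2*V)*(-33 + V) = 2*V*(-33 + V))
n(P, u) = -2*√(P² + u²)
D(a) = 4*√109 (D(a) = ((-2 + 4) - 4)*(-2*√((-3)² + (-10)²)) = (2 - 4)*(-2*√(9 + 100)) = -(-4)*√109 = 4*√109)
D(G(1)) + 2125439 = 4*√109 + 2125439 = 2125439 + 4*√109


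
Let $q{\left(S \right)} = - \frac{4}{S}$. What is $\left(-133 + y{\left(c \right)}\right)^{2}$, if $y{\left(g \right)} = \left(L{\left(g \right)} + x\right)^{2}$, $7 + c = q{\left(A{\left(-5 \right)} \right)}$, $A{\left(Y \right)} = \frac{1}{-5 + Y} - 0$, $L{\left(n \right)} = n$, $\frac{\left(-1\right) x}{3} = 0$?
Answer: $913936$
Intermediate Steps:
$x = 0$ ($x = \left(-3\right) 0 = 0$)
$A{\left(Y \right)} = \frac{1}{-5 + Y}$ ($A{\left(Y \right)} = \frac{1}{-5 + Y} + 0 = \frac{1}{-5 + Y}$)
$c = 33$ ($c = -7 - \frac{4}{\frac{1}{-5 - 5}} = -7 - \frac{4}{\frac{1}{-10}} = -7 - \frac{4}{- \frac{1}{10}} = -7 - -40 = -7 + 40 = 33$)
$y{\left(g \right)} = g^{2}$ ($y{\left(g \right)} = \left(g + 0\right)^{2} = g^{2}$)
$\left(-133 + y{\left(c \right)}\right)^{2} = \left(-133 + 33^{2}\right)^{2} = \left(-133 + 1089\right)^{2} = 956^{2} = 913936$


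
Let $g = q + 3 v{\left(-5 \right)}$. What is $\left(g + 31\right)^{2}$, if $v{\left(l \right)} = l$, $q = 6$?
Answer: $484$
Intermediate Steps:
$g = -9$ ($g = 6 + 3 \left(-5\right) = 6 - 15 = -9$)
$\left(g + 31\right)^{2} = \left(-9 + 31\right)^{2} = 22^{2} = 484$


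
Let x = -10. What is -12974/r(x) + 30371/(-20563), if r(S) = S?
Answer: 133240326/102815 ≈ 1295.9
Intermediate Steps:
-12974/r(x) + 30371/(-20563) = -12974/(-10) + 30371/(-20563) = -12974*(-⅒) + 30371*(-1/20563) = 6487/5 - 30371/20563 = 133240326/102815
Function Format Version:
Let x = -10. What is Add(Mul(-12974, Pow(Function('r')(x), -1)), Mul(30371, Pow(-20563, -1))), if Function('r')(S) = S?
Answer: Rational(133240326, 102815) ≈ 1295.9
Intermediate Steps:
Add(Mul(-12974, Pow(Function('r')(x), -1)), Mul(30371, Pow(-20563, -1))) = Add(Mul(-12974, Pow(-10, -1)), Mul(30371, Pow(-20563, -1))) = Add(Mul(-12974, Rational(-1, 10)), Mul(30371, Rational(-1, 20563))) = Add(Rational(6487, 5), Rational(-30371, 20563)) = Rational(133240326, 102815)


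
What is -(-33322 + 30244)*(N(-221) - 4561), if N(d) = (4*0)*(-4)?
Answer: -14038758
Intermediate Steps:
N(d) = 0 (N(d) = 0*(-4) = 0)
-(-33322 + 30244)*(N(-221) - 4561) = -(-33322 + 30244)*(0 - 4561) = -(-3078)*(-4561) = -1*14038758 = -14038758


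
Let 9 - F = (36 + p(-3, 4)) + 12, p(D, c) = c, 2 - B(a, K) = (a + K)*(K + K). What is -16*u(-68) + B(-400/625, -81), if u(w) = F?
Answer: -313392/25 ≈ -12536.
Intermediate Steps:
B(a, K) = 2 - 2*K*(K + a) (B(a, K) = 2 - (a + K)*(K + K) = 2 - (K + a)*2*K = 2 - 2*K*(K + a))
F = -43 (F = 9 - ((36 + 4) + 12) = 9 - (40 + 12) = 9 - 1*52 = 9 - 52 = -43)
u(w) = -43
-16*u(-68) + B(-400/625, -81) = -16*(-43) + (2 - 2*(-81)² - 2*(-81)*(-400/625)) = 688 + (2 - 2*6561 - 2*(-81)*(-400*1/625)) = 688 + (2 - 13122 - 2*(-81)*(-16/25)) = 688 + (2 - 13122 - 2592/25) = 688 - 330592/25 = -313392/25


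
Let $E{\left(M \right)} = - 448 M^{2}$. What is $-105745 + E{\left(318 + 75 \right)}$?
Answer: $-69298897$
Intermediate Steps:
$-105745 + E{\left(318 + 75 \right)} = -105745 - 448 \left(318 + 75\right)^{2} = -105745 - 448 \cdot 393^{2} = -105745 - 69193152 = -69298897$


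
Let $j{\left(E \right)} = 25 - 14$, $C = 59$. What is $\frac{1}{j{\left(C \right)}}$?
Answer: $\frac{1}{11} \approx 0.090909$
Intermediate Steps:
$j{\left(E \right)} = 11$
$\frac{1}{j{\left(C \right)}} = \frac{1}{11}$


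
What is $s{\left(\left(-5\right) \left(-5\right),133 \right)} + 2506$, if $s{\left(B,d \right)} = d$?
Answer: $2639$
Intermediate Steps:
$s{\left(\left(-5\right) \left(-5\right),133 \right)} + 2506 = 133 + 2506 = 2639$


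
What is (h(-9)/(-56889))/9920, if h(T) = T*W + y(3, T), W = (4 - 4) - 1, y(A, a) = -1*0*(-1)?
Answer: -1/62704320 ≈ -1.5948e-8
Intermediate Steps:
y(A, a) = 0 (y(A, a) = 0*(-1) = 0)
W = -1 (W = 0 - 1 = -1)
h(T) = -T (h(T) = T*(-1) + 0 = -T + 0 = -T)
(h(-9)/(-56889))/9920 = (-1*(-9)/(-56889))/9920 = (9*(-1/56889))*(1/9920) = -1/6321*1/9920 = -1/62704320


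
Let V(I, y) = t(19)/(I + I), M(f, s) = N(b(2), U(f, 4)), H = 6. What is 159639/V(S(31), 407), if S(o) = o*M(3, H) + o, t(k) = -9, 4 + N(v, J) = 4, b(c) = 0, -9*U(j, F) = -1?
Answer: -3299206/3 ≈ -1.0997e+6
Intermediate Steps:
U(j, F) = ⅑ (U(j, F) = -⅑*(-1) = ⅑)
N(v, J) = 0 (N(v, J) = -4 + 4 = 0)
M(f, s) = 0
S(o) = o (S(o) = o*0 + o = 0 + o = o)
V(I, y) = -9/(2*I) (V(I, y) = -9/(I + I) = -9*1/(2*I) = -9/(2*I))
159639/V(S(31), 407) = 159639/((-9/2/31)) = 159639/((-9/2*1/31)) = 159639/(-9/62) = 159639*(-62/9) = -3299206/3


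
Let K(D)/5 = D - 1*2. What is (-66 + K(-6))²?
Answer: 11236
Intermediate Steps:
K(D) = -10 + 5*D (K(D) = 5*(D - 1*2) = 5*(D - 2) = 5*(-2 + D) = -10 + 5*D)
(-66 + K(-6))² = (-66 + (-10 + 5*(-6)))² = (-66 + (-10 - 30))² = (-66 - 40)² = (-106)² = 11236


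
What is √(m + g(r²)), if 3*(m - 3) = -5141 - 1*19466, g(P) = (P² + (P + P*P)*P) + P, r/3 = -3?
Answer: √4828002/3 ≈ 732.42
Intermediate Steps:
r = -9 (r = 3*(-3) = -9)
g(P) = P + P² + P*(P + P²) (g(P) = (P² + (P + P²)*P) + P = (P² + P*(P + P²)) + P = P + P² + P*(P + P²))
m = -24598/3 (m = 3 + (-5141 - 1*19466)/3 = 3 + (-5141 - 19466)/3 = 3 + (⅓)*(-24607) = 3 - 24607/3 = -24598/3 ≈ -8199.3)
√(m + g(r²)) = √(-24598/3 + (-9)²*(1 + ((-9)²)² + 2*(-9)²)) = √(-24598/3 + 81*(1 + 81² + 2*81)) = √(-24598/3 + 81*(1 + 6561 + 162)) = √(-24598/3 + 81*6724) = √(-24598/3 + 544644) = √(1609334/3) = √4828002/3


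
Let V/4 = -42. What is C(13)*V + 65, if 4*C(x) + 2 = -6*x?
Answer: 3425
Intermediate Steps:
C(x) = -½ - 3*x/2 (C(x) = -½ + (-6*x)/4 = -½ - 3*x/2)
V = -168 (V = 4*(-42) = -168)
C(13)*V + 65 = (-½ - 3/2*13)*(-168) + 65 = (-½ - 39/2)*(-168) + 65 = -20*(-168) + 65 = 3360 + 65 = 3425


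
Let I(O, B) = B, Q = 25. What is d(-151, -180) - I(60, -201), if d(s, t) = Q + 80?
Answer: 306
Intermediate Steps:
d(s, t) = 105 (d(s, t) = 25 + 80 = 105)
d(-151, -180) - I(60, -201) = 105 - 1*(-201) = 105 + 201 = 306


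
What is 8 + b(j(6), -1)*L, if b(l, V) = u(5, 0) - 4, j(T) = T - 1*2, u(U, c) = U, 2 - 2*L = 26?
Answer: -4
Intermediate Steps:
L = -12 (L = 1 - 1/2*26 = 1 - 13 = -12)
j(T) = -2 + T (j(T) = T - 2 = -2 + T)
b(l, V) = 1 (b(l, V) = 5 - 4 = 1)
8 + b(j(6), -1)*L = 8 + 1*(-12) = 8 - 12 = -4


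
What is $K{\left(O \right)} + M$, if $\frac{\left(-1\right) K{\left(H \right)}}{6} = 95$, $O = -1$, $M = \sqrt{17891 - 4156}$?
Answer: $-570 + \sqrt{13735} \approx -452.8$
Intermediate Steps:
$M = \sqrt{13735} \approx 117.2$
$K{\left(H \right)} = -570$ ($K{\left(H \right)} = \left(-6\right) 95 = -570$)
$K{\left(O \right)} + M = -570 + \sqrt{13735}$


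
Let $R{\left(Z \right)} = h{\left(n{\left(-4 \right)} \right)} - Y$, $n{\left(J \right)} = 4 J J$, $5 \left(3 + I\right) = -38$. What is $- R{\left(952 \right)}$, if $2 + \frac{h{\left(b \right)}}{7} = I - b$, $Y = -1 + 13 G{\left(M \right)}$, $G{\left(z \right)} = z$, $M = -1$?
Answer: $\frac{2611}{5} \approx 522.2$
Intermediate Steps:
$I = - \frac{53}{5}$ ($I = -3 + \frac{1}{5} \left(-38\right) = -3 - \frac{38}{5} = - \frac{53}{5} \approx -10.6$)
$n{\left(J \right)} = 4 J^{2}$
$Y = -14$ ($Y = -1 + 13 \left(-1\right) = -1 - 13 = -14$)
$h{\left(b \right)} = - \frac{441}{5} - 7 b$ ($h{\left(b \right)} = -14 + 7 \left(- \frac{53}{5} - b\right) = -14 - \left(\frac{371}{5} + 7 b\right) = - \frac{441}{5} - 7 b$)
$R{\left(Z \right)} = - \frac{2611}{5}$ ($R{\left(Z \right)} = \left(- \frac{441}{5} - 7 \cdot 4 \left(-4\right)^{2}\right) - -14 = \left(- \frac{441}{5} - 7 \cdot 4 \cdot 16\right) + 14 = \left(- \frac{441}{5} - 448\right) + 14 = - \frac{2681}{5} + 14 = - \frac{2611}{5}$)
$- R{\left(952 \right)} = \left(-1\right) \left(- \frac{2611}{5}\right) = \frac{2611}{5}$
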